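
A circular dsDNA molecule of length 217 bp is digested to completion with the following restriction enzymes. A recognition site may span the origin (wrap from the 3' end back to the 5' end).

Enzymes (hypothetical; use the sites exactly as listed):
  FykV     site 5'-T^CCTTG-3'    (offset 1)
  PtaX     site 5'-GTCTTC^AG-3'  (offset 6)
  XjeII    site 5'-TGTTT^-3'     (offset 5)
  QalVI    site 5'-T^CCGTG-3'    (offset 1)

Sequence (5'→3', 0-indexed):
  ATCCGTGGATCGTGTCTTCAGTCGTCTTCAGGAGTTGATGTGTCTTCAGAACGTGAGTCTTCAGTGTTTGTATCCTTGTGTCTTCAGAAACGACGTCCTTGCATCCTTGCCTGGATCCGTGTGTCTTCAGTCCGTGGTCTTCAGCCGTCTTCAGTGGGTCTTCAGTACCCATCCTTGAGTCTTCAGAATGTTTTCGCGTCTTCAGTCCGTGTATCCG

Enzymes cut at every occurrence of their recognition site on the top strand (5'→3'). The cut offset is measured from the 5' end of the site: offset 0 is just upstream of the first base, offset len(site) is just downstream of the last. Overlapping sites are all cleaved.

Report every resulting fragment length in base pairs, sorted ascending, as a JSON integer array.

Site scan:
  FykV TCCTTG/1: at [72, 95, 103, 171] ⇒ [73, 96, 104, 172]
  PtaX GTCTTCAG/6: at [13, 23, 41, 56, 79, 122, 136, 146, 157, 178, 197] ⇒ [19, 29, 47, 62, 85, 128, 142, 152, 163, 184, 203]
  XjeII TGTTT/5: at [64, 188] ⇒ [69, 193]
  QalVI TCCGTG/1: at [1, 115, 130, 205] ⇒ [2, 116, 131, 206]

Pooled cuts: [2, 19, 29, 47, 62, 69, 73, 85, 96, 104, 116, 128, 131, 142, 152, 163, 172, 184, 193, 203, 206]

Fragments:
  2→19: 17 bp
  19→29: 10 bp
  29→47: 18 bp
  47→62: 15 bp
  62→69: 7 bp
  69→73: 4 bp
  73→85: 12 bp
  85→96: 11 bp
  96→104: 8 bp
  104→116: 12 bp
  116→128: 12 bp
  128→131: 3 bp
  131→142: 11 bp
  142→152: 10 bp
  152→163: 11 bp
  163→172: 9 bp
  172→184: 12 bp
  184→193: 9 bp
  193→203: 10 bp
  203→206: 3 bp
  206→2 (wrap): 217-206+2 = 13 bp

[3,3,4,7,8,9,9,10,10,10,11,11,11,12,12,12,12,13,15,17,18]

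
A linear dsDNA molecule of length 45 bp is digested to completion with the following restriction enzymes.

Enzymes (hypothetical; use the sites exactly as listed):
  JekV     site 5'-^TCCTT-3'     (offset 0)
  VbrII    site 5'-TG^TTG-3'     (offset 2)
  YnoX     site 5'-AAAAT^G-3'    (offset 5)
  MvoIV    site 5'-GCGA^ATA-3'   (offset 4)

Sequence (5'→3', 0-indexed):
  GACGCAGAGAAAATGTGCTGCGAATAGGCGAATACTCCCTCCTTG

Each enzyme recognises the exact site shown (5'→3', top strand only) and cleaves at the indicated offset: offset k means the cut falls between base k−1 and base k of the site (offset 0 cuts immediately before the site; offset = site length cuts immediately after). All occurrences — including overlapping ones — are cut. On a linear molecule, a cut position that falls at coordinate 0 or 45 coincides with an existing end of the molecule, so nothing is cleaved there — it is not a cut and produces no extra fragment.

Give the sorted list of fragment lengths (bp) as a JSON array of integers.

[6,8,8,9,14]

Site scan:
  JekV (TCCTT, off=0): starts [39] → cuts [39]
  VbrII (TGTTG, off=2): no sites
  YnoX (AAAATG, off=5): starts [9] → cuts [14]
  MvoIV (GCGAATA, off=4): starts [19, 27] → cuts [23, 31]

All cut coordinates (distinct, sorted): [14, 23, 31, 39]

Fragment lengths:
  [0,14): 14 bp
  [14,23): 9 bp
  [23,31): 8 bp
  [31,39): 8 bp
  [39,45): 6 bp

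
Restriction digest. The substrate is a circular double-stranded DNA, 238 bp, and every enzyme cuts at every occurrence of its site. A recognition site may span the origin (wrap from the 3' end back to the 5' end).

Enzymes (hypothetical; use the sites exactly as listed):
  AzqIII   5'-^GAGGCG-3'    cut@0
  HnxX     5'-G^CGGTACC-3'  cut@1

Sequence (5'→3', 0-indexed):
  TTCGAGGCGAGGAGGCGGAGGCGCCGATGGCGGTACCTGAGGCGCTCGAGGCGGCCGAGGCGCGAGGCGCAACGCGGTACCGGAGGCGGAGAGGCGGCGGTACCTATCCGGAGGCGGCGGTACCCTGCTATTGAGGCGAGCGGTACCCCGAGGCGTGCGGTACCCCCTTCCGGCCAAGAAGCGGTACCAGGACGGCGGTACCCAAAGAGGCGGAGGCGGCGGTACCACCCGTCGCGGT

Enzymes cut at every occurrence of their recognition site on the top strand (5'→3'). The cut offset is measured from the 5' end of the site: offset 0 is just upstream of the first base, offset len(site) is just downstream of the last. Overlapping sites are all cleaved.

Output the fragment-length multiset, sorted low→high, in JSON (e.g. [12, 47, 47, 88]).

Site scan:
  AzqIII (GAGGCG, off=0): starts [3, 11, 17, 38, 47, 56, 63, 82, 90, 110, 132, 149, 206, 212] → cuts [3, 11, 17, 38, 47, 56, 63, 82, 90, 110, 132, 149, 206, 212]
  HnxX (GCGGTACC, off=1): starts [29, 73, 96, 116, 139, 156, 180, 194, 218] → cuts [30, 74, 97, 117, 140, 157, 181, 195, 219]

Pooled cuts: [3, 11, 17, 30, 38, 47, 56, 63, 74, 82, 90, 97, 110, 117, 132, 140, 149, 157, 181, 195, 206, 212, 219]

Fragment lengths:
  3→11: 8 bp
  11→17: 6 bp
  17→30: 13 bp
  30→38: 8 bp
  38→47: 9 bp
  47→56: 9 bp
  56→63: 7 bp
  63→74: 11 bp
  74→82: 8 bp
  82→90: 8 bp
  90→97: 7 bp
  97→110: 13 bp
  110→117: 7 bp
  117→132: 15 bp
  132→140: 8 bp
  140→149: 9 bp
  149→157: 8 bp
  157→181: 24 bp
  181→195: 14 bp
  195→206: 11 bp
  206→212: 6 bp
  212→219: 7 bp
  219→3 (wrap): 238-219+3 = 22 bp

[6,6,7,7,7,7,8,8,8,8,8,8,9,9,9,11,11,13,13,14,15,22,24]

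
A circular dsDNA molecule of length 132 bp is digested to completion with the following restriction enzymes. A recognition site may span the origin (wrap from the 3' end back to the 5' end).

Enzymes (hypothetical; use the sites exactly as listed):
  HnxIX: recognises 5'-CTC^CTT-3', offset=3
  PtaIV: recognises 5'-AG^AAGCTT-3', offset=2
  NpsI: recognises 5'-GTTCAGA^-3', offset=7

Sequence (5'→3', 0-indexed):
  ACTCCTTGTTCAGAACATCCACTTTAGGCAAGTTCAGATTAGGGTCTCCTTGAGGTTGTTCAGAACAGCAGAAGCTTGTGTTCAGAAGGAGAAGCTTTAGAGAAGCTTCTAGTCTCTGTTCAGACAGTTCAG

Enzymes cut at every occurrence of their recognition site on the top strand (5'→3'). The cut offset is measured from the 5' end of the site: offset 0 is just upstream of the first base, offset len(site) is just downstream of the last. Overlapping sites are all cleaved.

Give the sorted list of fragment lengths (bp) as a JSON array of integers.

[3,5,7,9,10,10,11,15,16,22,24]

Per-enzyme occurrences:
  HnxIX CTCCTT/3: at [1, 45] ⇒ [4, 48]
  PtaIV AGAAGCTT/2: at [69, 89, 100] ⇒ [71, 91, 102]
  NpsI GTTCAGA/7: at [7, 31, 57, 79, 117, 126] ⇒ [1, 14, 38, 64, 86, 124]

All cut coordinates (distinct, sorted): [1, 4, 14, 38, 48, 64, 71, 86, 91, 102, 124]

Fragments:
  1→4: 3 bp
  4→14: 10 bp
  14→38: 24 bp
  38→48: 10 bp
  48→64: 16 bp
  64→71: 7 bp
  71→86: 15 bp
  86→91: 5 bp
  91→102: 11 bp
  102→124: 22 bp
  124→1 (wrap): 132-124+1 = 9 bp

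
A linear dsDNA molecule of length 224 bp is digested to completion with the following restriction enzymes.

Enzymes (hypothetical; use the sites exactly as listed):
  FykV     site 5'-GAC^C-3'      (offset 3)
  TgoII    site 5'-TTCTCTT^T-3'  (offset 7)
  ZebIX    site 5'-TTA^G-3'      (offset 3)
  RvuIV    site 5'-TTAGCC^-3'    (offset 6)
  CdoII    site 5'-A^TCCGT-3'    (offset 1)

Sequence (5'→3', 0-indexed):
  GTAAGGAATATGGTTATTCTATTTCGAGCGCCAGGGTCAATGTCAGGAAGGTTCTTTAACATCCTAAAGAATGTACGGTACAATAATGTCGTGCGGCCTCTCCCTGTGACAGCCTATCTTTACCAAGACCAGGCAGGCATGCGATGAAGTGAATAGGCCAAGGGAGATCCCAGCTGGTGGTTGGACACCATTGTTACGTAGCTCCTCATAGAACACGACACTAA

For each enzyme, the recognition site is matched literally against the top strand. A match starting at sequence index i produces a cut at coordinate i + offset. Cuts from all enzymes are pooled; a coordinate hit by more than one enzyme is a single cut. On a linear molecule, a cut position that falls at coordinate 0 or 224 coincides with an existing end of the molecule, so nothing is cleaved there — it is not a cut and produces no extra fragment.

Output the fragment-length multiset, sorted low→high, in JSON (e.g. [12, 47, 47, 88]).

Scan for sites:
  FykV GACC/3: at [126] ⇒ [129]
  TgoII (TTCTCTTT, off=7): no sites
  ZebIX (TTAG, off=3): no sites
  RvuIV (TTAGCC, off=6): no sites
  CdoII (ATCCGT, off=1): no sites

All cut coordinates (distinct, sorted): [129]

Fragments:
  [0,129): 129 bp
  [129,224): 95 bp

[95,129]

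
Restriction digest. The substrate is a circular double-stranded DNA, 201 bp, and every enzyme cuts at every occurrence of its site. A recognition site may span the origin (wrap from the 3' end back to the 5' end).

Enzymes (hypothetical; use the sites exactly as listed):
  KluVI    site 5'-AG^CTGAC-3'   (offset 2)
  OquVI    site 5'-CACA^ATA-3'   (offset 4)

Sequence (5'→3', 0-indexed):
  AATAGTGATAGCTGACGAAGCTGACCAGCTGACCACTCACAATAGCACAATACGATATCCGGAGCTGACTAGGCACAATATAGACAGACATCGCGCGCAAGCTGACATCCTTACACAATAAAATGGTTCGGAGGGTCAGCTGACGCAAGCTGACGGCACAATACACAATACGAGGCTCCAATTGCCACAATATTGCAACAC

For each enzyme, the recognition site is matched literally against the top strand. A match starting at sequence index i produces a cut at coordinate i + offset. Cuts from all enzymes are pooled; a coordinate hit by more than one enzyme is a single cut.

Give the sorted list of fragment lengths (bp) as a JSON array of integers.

[7,8,8,9,10,10,11,13,13,13,15,16,22,22,24]

Scan for sites:
  KluVI AGCTGAC/2: at [9, 18, 26, 62, 99, 137, 147] ⇒ [11, 20, 28, 64, 101, 139, 149]
  OquVI CACAATA/4: at [37, 45, 73, 113, 156, 163, 185, 198] ⇒ [1, 41, 49, 77, 117, 160, 167, 189]

All cut coordinates (distinct, sorted): [1, 11, 20, 28, 41, 49, 64, 77, 101, 117, 139, 149, 160, 167, 189]

Fragment lengths:
  1→11: 10 bp
  11→20: 9 bp
  20→28: 8 bp
  28→41: 13 bp
  41→49: 8 bp
  49→64: 15 bp
  64→77: 13 bp
  77→101: 24 bp
  101→117: 16 bp
  117→139: 22 bp
  139→149: 10 bp
  149→160: 11 bp
  160→167: 7 bp
  167→189: 22 bp
  189→1 (wrap): 201-189+1 = 13 bp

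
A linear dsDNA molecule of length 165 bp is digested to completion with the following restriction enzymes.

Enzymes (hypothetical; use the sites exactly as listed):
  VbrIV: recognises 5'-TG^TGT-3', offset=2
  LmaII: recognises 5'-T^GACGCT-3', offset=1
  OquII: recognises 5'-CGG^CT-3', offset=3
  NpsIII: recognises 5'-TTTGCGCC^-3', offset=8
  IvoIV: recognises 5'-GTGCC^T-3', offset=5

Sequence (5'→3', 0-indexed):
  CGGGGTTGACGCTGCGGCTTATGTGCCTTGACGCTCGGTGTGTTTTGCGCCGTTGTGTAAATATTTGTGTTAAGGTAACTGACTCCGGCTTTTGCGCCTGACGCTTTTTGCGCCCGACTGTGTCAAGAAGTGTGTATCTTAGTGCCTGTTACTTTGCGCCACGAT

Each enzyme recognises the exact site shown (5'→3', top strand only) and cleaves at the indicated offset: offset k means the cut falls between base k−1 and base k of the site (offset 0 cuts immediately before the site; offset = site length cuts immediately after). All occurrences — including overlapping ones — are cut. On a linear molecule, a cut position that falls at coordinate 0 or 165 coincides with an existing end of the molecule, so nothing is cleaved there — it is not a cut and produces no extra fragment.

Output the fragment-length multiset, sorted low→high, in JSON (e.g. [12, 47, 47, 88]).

[1,2,4,5,6,7,10,10,10,11,11,12,12,14,14,15,21]

Per-enzyme occurrences:
  VbrIV TGTGT/2: at [38, 53, 65, 118, 130] ⇒ [40, 55, 67, 120, 132]
  LmaII TGACGCT/1: at [6, 28, 98] ⇒ [7, 29, 99]
  OquII CGGCT/3: at [14, 85] ⇒ [17, 88]
  NpsIII TTTGCGCC/8: at [43, 90, 106, 152] ⇒ [51, 98, 114, 160]
  IvoIV GTGCCT/5: at [22, 141] ⇒ [27, 146]

Pooled cuts: [7, 17, 27, 29, 40, 51, 55, 67, 88, 98, 99, 114, 120, 132, 146, 160]

Fragment lengths:
  [0,7): 7 bp
  [7,17): 10 bp
  [17,27): 10 bp
  [27,29): 2 bp
  [29,40): 11 bp
  [40,51): 11 bp
  [51,55): 4 bp
  [55,67): 12 bp
  [67,88): 21 bp
  [88,98): 10 bp
  [98,99): 1 bp
  [99,114): 15 bp
  [114,120): 6 bp
  [120,132): 12 bp
  [132,146): 14 bp
  [146,160): 14 bp
  [160,165): 5 bp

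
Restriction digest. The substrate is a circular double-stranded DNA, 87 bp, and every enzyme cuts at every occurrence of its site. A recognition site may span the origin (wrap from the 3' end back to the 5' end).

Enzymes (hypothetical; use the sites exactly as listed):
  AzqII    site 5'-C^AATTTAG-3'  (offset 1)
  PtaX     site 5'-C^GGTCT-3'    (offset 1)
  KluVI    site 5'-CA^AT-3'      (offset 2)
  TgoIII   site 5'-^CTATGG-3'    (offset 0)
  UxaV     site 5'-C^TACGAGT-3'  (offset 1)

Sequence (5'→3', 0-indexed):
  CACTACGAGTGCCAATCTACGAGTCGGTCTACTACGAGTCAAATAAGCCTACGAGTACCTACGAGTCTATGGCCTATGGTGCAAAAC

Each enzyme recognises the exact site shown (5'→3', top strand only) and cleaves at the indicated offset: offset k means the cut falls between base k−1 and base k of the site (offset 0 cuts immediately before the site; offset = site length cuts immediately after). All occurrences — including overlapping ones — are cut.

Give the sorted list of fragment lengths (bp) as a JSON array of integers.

[3,7,7,7,8,10,11,17,17]

Scan for sites:
  AzqII (CAATTTAG, off=1): no sites
  PtaX CGGTCT/1: at [24] ⇒ [25]
  KluVI CAAT/2: at [12] ⇒ [14]
  TgoIII CTATGG/0: at [66, 73] ⇒ [66, 73]
  UxaV CTACGAGT/1: at [2, 16, 31, 48, 58] ⇒ [3, 17, 32, 49, 59]

All cut coordinates (distinct, sorted): [3, 14, 17, 25, 32, 49, 59, 66, 73]

Fragments:
  3→14: 11 bp
  14→17: 3 bp
  17→25: 8 bp
  25→32: 7 bp
  32→49: 17 bp
  49→59: 10 bp
  59→66: 7 bp
  66→73: 7 bp
  73→3 (wrap): 87-73+3 = 17 bp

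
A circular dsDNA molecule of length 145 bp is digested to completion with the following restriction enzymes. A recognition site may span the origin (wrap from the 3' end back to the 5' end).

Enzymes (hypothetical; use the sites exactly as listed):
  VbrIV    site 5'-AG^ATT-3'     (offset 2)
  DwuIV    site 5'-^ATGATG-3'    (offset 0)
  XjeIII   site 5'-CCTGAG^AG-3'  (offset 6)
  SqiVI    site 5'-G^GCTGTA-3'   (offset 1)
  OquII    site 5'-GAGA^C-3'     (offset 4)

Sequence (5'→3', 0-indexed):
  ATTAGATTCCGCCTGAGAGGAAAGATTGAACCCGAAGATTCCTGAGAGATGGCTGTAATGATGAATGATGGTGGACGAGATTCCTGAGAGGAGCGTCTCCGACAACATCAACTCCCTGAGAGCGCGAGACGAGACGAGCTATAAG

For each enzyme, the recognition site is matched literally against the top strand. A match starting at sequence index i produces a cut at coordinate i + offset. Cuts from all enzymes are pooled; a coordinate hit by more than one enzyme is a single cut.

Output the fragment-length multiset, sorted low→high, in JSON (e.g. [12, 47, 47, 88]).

Scan for sites:
  VbrIV (AGATT, off=2): starts [3, 22, 35, 77, 143] → cuts [0, 5, 24, 37, 79]
  DwuIV (ATGATG, off=0): starts [57, 64] → cuts [57, 64]
  XjeIII (CCTGAGAG, off=6): starts [11, 40, 82, 114] → cuts [17, 46, 88, 120]
  SqiVI (GGCTGTA, off=1): starts [50] → cuts [51]
  OquII (GAGAC, off=4): starts [125, 130] → cuts [129, 134]

All cut coordinates (distinct, sorted): [0, 5, 17, 24, 37, 46, 51, 57, 64, 79, 88, 120, 129, 134]

Fragments:
  0→5: 5 bp
  5→17: 12 bp
  17→24: 7 bp
  24→37: 13 bp
  37→46: 9 bp
  46→51: 5 bp
  51→57: 6 bp
  57→64: 7 bp
  64→79: 15 bp
  79→88: 9 bp
  88→120: 32 bp
  120→129: 9 bp
  129→134: 5 bp
  134→0 (wrap): 145-134+0 = 11 bp

[5,5,5,6,7,7,9,9,9,11,12,13,15,32]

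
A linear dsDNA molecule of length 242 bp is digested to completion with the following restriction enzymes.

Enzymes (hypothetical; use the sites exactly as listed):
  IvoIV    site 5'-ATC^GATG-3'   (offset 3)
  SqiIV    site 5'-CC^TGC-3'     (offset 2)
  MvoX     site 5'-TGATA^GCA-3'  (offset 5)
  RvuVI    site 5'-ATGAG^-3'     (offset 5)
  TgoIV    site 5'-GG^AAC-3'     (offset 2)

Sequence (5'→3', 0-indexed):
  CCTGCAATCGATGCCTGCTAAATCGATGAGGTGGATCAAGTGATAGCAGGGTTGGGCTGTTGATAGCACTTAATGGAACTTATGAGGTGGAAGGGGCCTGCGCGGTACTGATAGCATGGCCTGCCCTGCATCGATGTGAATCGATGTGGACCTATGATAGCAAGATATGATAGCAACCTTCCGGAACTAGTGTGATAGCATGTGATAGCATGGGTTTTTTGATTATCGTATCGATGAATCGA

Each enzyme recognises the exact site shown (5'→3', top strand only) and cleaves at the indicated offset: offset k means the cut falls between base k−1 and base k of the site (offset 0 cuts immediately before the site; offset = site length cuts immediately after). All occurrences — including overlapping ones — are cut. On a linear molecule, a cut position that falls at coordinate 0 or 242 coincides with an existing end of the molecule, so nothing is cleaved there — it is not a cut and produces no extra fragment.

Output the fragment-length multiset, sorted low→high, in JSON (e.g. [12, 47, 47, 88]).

[2,5,6,6,6,7,8,9,10,10,10,10,11,12,12,13,13,15,15,17,20,25]

Site scan:
  IvoIV ATCGATG/3: at [6, 21, 129, 139, 229] ⇒ [9, 24, 132, 142, 232]
  SqiIV CCTGC/2: at [0, 13, 96, 119, 124] ⇒ [2, 15, 98, 121, 126]
  MvoX TGATAGCA/5: at [40, 60, 108, 154, 167, 192, 202] ⇒ [45, 65, 113, 159, 172, 197, 207]
  RvuVI ATGAG/5: at [25, 81] ⇒ [30, 86]
  TgoIV GGAAC/2: at [74, 182] ⇒ [76, 184]

Pooled cuts: [2, 9, 15, 24, 30, 45, 65, 76, 86, 98, 113, 121, 126, 132, 142, 159, 172, 184, 197, 207, 232]

Fragment lengths:
  [0,2): 2 bp
  [2,9): 7 bp
  [9,15): 6 bp
  [15,24): 9 bp
  [24,30): 6 bp
  [30,45): 15 bp
  [45,65): 20 bp
  [65,76): 11 bp
  [76,86): 10 bp
  [86,98): 12 bp
  [98,113): 15 bp
  [113,121): 8 bp
  [121,126): 5 bp
  [126,132): 6 bp
  [132,142): 10 bp
  [142,159): 17 bp
  [159,172): 13 bp
  [172,184): 12 bp
  [184,197): 13 bp
  [197,207): 10 bp
  [207,232): 25 bp
  [232,242): 10 bp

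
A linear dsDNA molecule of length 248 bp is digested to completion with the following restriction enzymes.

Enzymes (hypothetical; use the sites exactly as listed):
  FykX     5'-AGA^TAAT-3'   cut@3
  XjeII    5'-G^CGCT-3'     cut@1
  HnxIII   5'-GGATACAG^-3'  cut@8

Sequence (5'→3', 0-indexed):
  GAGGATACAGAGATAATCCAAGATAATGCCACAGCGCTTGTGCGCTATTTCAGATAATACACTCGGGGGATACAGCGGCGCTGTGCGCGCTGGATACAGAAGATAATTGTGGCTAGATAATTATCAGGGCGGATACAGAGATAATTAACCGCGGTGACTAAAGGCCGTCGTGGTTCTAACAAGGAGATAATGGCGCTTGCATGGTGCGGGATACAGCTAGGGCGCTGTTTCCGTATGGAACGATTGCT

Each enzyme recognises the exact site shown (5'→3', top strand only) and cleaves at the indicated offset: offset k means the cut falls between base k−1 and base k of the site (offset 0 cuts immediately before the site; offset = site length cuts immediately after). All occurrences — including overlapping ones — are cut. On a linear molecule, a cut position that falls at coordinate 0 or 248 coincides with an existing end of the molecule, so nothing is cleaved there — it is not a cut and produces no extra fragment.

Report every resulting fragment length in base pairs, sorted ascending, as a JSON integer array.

Per-enzyme occurrences:
  FykX AGATAAT/3: at [10, 20, 51, 100, 114, 138, 184] ⇒ [13, 23, 54, 103, 117, 141, 187]
  XjeII GCGCT/1: at [33, 41, 77, 86, 192, 221] ⇒ [34, 42, 78, 87, 193, 222]
  HnxIII GGATACAG/8: at [2, 67, 91, 130, 208] ⇒ [10, 75, 99, 138, 216]

Pooled cuts: [10, 13, 23, 34, 42, 54, 75, 78, 87, 99, 103, 117, 138, 141, 187, 193, 216, 222]

Fragment lengths:
  [0,10): 10 bp
  [10,13): 3 bp
  [13,23): 10 bp
  [23,34): 11 bp
  [34,42): 8 bp
  [42,54): 12 bp
  [54,75): 21 bp
  [75,78): 3 bp
  [78,87): 9 bp
  [87,99): 12 bp
  [99,103): 4 bp
  [103,117): 14 bp
  [117,138): 21 bp
  [138,141): 3 bp
  [141,187): 46 bp
  [187,193): 6 bp
  [193,216): 23 bp
  [216,222): 6 bp
  [222,248): 26 bp

[3,3,3,4,6,6,8,9,10,10,11,12,12,14,21,21,23,26,46]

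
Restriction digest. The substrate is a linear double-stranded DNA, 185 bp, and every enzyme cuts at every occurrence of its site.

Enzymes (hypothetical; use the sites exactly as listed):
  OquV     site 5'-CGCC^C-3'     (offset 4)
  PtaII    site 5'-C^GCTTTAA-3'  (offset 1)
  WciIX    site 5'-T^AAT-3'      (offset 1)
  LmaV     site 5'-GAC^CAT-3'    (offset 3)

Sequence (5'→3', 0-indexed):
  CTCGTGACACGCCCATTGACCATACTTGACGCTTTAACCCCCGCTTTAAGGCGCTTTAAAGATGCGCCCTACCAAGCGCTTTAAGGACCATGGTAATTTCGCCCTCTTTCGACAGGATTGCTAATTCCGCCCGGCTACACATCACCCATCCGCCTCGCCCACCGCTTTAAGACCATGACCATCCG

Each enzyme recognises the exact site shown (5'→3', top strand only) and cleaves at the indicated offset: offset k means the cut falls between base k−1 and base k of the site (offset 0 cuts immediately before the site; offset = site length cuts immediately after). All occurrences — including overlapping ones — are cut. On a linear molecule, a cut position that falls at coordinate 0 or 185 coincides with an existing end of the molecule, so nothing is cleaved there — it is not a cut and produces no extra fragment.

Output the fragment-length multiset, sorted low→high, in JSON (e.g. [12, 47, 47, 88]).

Site scan:
  OquV CGCCC/4: at [9, 64, 99, 127, 155] ⇒ [13, 68, 103, 131, 159]
  PtaII CGCTTTAA/1: at [29, 41, 51, 76, 162] ⇒ [30, 42, 52, 77, 163]
  WciIX TAAT/1: at [93, 121] ⇒ [94, 122]
  LmaV GACCAT/3: at [17, 85, 170, 176] ⇒ [20, 88, 173, 179]

All cut coordinates (distinct, sorted): [13, 20, 30, 42, 52, 68, 77, 88, 94, 103, 122, 131, 159, 163, 173, 179]

Fragment lengths:
  [0,13): 13 bp
  [13,20): 7 bp
  [20,30): 10 bp
  [30,42): 12 bp
  [42,52): 10 bp
  [52,68): 16 bp
  [68,77): 9 bp
  [77,88): 11 bp
  [88,94): 6 bp
  [94,103): 9 bp
  [103,122): 19 bp
  [122,131): 9 bp
  [131,159): 28 bp
  [159,163): 4 bp
  [163,173): 10 bp
  [173,179): 6 bp
  [179,185): 6 bp

[4,6,6,6,7,9,9,9,10,10,10,11,12,13,16,19,28]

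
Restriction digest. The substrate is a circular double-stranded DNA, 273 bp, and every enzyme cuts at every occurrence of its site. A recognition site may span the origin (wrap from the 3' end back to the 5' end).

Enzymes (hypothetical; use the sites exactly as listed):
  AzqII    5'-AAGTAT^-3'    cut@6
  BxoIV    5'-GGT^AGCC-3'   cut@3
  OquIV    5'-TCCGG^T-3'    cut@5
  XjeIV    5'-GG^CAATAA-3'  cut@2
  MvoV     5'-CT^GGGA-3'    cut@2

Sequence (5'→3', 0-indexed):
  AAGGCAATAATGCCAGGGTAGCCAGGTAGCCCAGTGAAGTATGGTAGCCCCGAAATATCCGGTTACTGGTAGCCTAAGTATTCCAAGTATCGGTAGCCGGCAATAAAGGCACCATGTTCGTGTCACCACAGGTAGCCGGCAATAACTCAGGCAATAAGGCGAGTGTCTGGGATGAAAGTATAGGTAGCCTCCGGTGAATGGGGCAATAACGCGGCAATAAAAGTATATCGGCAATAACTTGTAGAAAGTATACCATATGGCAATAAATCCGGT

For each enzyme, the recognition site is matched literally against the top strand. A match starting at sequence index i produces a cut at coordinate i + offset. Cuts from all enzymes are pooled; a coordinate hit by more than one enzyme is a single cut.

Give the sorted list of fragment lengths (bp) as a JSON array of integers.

[3,4,4,5,5,6,6,8,8,9,9,9,9,11,11,12,12,12,13,15,15,17,17,20,33]

Site scan:
  AzqII (AAGTAT, off=6): starts [36, 75, 84, 175, 220, 245] → cuts [42, 81, 90, 181, 226, 251]
  BxoIV (GGTAGCC, off=3): starts [16, 24, 42, 67, 91, 130, 182] → cuts [19, 27, 45, 70, 94, 133, 185]
  OquIV (TCCGGT, off=5): starts [57, 189, 267] → cuts [62, 194, 272]
  XjeIV (GGCAATAA, off=2): starts [2, 98, 137, 149, 201, 212, 229, 258] → cuts [4, 100, 139, 151, 203, 214, 231, 260]
  MvoV (CTGGGA, off=2): starts [166] → cuts [168]

Pooled cuts: [4, 19, 27, 42, 45, 62, 70, 81, 90, 94, 100, 133, 139, 151, 168, 181, 185, 194, 203, 214, 226, 231, 251, 260, 272]

Fragments:
  4→19: 15 bp
  19→27: 8 bp
  27→42: 15 bp
  42→45: 3 bp
  45→62: 17 bp
  62→70: 8 bp
  70→81: 11 bp
  81→90: 9 bp
  90→94: 4 bp
  94→100: 6 bp
  100→133: 33 bp
  133→139: 6 bp
  139→151: 12 bp
  151→168: 17 bp
  168→181: 13 bp
  181→185: 4 bp
  185→194: 9 bp
  194→203: 9 bp
  203→214: 11 bp
  214→226: 12 bp
  226→231: 5 bp
  231→251: 20 bp
  251→260: 9 bp
  260→272: 12 bp
  272→4 (wrap): 273-272+4 = 5 bp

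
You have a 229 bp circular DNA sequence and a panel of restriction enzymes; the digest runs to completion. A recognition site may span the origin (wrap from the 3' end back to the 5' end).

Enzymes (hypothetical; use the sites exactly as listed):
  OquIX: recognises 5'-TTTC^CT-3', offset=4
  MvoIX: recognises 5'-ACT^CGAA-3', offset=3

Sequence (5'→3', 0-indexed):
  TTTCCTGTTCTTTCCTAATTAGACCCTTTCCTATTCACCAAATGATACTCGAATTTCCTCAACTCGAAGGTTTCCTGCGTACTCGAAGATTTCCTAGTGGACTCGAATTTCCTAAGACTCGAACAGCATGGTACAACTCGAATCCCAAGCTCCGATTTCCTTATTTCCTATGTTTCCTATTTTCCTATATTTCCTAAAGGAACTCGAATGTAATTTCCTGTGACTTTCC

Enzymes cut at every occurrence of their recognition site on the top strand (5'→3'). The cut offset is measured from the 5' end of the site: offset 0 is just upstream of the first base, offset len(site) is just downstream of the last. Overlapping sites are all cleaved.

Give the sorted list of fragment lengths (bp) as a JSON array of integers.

[5,7,8,8,8,8,8,9,9,9,10,10,10,10,11,11,13,16,19,19,21]

Scan for sites:
  OquIX TTTCCT/4: at [0, 10, 26, 53, 70, 89, 107, 155, 163, 172, 180, 189, 213, 224] ⇒ [4, 14, 30, 57, 74, 93, 111, 159, 167, 176, 184, 193, 217, 228]
  MvoIX ACTCGAA/3: at [46, 61, 80, 100, 116, 135, 201] ⇒ [49, 64, 83, 103, 119, 138, 204]

Pooled cuts: [4, 14, 30, 49, 57, 64, 74, 83, 93, 103, 111, 119, 138, 159, 167, 176, 184, 193, 204, 217, 228]

Fragment lengths:
  4→14: 10 bp
  14→30: 16 bp
  30→49: 19 bp
  49→57: 8 bp
  57→64: 7 bp
  64→74: 10 bp
  74→83: 9 bp
  83→93: 10 bp
  93→103: 10 bp
  103→111: 8 bp
  111→119: 8 bp
  119→138: 19 bp
  138→159: 21 bp
  159→167: 8 bp
  167→176: 9 bp
  176→184: 8 bp
  184→193: 9 bp
  193→204: 11 bp
  204→217: 13 bp
  217→228: 11 bp
  228→4 (wrap): 229-228+4 = 5 bp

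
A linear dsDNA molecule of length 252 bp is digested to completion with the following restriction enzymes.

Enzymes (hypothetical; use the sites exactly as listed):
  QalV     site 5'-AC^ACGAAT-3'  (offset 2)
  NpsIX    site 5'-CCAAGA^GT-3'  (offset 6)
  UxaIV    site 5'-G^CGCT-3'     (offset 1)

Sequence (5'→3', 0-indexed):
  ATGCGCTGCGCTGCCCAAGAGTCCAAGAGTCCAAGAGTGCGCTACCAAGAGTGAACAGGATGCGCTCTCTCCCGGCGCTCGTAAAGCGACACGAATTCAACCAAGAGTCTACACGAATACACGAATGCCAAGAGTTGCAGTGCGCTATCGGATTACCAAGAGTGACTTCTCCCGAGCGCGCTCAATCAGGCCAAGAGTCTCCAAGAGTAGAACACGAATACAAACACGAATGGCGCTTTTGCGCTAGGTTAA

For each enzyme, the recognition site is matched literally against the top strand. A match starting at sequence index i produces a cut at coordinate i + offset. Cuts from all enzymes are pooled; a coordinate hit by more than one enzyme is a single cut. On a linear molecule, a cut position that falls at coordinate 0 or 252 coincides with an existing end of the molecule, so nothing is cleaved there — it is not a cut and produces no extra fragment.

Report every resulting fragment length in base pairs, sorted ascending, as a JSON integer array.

Site scan:
  QalV ACACGAAT/2: at [88, 110, 118, 211, 223] ⇒ [90, 112, 120, 213, 225]
  NpsIX CCAAGAGT/6: at [14, 22, 30, 44, 100, 127, 155, 190, 200] ⇒ [20, 28, 36, 50, 106, 133, 161, 196, 206]
  UxaIV GCGCT/1: at [2, 7, 38, 61, 74, 141, 177, 232, 240] ⇒ [3, 8, 39, 62, 75, 142, 178, 233, 241]

All cut coordinates (distinct, sorted): [3, 8, 20, 28, 36, 39, 50, 62, 75, 90, 106, 112, 120, 133, 142, 161, 178, 196, 206, 213, 225, 233, 241]

Fragment lengths:
  [0,3): 3 bp
  [3,8): 5 bp
  [8,20): 12 bp
  [20,28): 8 bp
  [28,36): 8 bp
  [36,39): 3 bp
  [39,50): 11 bp
  [50,62): 12 bp
  [62,75): 13 bp
  [75,90): 15 bp
  [90,106): 16 bp
  [106,112): 6 bp
  [112,120): 8 bp
  [120,133): 13 bp
  [133,142): 9 bp
  [142,161): 19 bp
  [161,178): 17 bp
  [178,196): 18 bp
  [196,206): 10 bp
  [206,213): 7 bp
  [213,225): 12 bp
  [225,233): 8 bp
  [233,241): 8 bp
  [241,252): 11 bp

[3,3,5,6,7,8,8,8,8,8,9,10,11,11,12,12,12,13,13,15,16,17,18,19]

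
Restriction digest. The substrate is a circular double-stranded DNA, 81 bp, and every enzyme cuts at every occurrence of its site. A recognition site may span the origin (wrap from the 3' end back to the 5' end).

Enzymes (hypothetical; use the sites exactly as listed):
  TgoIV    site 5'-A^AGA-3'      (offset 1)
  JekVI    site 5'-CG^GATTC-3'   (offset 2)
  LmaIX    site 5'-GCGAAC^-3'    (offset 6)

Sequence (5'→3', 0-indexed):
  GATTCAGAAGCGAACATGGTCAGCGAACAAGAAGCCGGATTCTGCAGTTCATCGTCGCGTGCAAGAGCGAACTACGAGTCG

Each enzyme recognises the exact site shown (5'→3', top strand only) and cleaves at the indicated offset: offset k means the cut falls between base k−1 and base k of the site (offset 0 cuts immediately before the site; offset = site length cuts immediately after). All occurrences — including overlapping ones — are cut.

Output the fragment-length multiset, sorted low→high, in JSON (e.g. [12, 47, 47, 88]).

[1,8,9,9,13,15,26]

Per-enzyme occurrences:
  TgoIV AAGA/1: at [28, 62] ⇒ [29, 63]
  JekVI CGGATTC/2: at [35, 79] ⇒ [0, 37]
  LmaIX GCGAAC/6: at [9, 22, 66] ⇒ [15, 28, 72]

All cut coordinates (distinct, sorted): [0, 15, 28, 29, 37, 63, 72]

Fragment lengths:
  0→15: 15 bp
  15→28: 13 bp
  28→29: 1 bp
  29→37: 8 bp
  37→63: 26 bp
  63→72: 9 bp
  72→0 (wrap): 81-72+0 = 9 bp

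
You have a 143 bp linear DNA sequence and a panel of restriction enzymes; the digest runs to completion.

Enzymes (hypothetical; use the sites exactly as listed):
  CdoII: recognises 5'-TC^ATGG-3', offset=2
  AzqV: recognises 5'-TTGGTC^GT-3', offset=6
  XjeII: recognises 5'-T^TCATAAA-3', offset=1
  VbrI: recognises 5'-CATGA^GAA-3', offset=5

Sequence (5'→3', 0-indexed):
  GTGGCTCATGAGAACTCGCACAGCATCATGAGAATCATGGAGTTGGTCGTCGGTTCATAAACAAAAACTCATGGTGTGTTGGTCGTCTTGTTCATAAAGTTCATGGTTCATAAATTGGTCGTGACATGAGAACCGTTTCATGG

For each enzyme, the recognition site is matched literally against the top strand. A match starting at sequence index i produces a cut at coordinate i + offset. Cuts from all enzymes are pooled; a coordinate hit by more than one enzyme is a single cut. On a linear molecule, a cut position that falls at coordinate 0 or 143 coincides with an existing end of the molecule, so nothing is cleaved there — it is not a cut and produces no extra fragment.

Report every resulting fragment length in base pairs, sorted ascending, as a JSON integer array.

Site scan:
  CdoII (TCATGG, off=2): starts [34, 68, 100, 137] → cuts [36, 70, 102, 139]
  AzqV (TTGGTCGT, off=6): starts [42, 78, 114] → cuts [48, 84, 120]
  XjeII (TTCATAAA, off=1): starts [53, 90, 106] → cuts [54, 91, 107]
  VbrI (CATGAGAA, off=5): starts [6, 26, 124] → cuts [11, 31, 129]

All cut coordinates (distinct, sorted): [11, 31, 36, 48, 54, 70, 84, 91, 102, 107, 120, 129, 139]

Fragment lengths:
  [0,11): 11 bp
  [11,31): 20 bp
  [31,36): 5 bp
  [36,48): 12 bp
  [48,54): 6 bp
  [54,70): 16 bp
  [70,84): 14 bp
  [84,91): 7 bp
  [91,102): 11 bp
  [102,107): 5 bp
  [107,120): 13 bp
  [120,129): 9 bp
  [129,139): 10 bp
  [139,143): 4 bp

[4,5,5,6,7,9,10,11,11,12,13,14,16,20]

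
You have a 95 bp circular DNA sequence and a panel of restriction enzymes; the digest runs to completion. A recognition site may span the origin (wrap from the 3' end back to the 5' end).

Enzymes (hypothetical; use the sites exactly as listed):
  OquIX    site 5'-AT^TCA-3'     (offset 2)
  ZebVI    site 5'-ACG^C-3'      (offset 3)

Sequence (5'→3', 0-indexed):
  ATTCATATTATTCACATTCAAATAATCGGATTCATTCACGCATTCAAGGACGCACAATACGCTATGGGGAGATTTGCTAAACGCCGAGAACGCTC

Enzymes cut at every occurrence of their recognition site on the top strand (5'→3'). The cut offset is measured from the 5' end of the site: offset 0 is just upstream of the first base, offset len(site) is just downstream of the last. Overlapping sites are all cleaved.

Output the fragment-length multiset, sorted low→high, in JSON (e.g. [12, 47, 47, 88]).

Site scan:
  OquIX (ATTCA, off=2): starts [0, 9, 15, 29, 33, 41] → cuts [2, 11, 17, 31, 35, 43]
  ZebVI (ACGC, off=3): starts [37, 49, 58, 80, 89] → cuts [40, 52, 61, 83, 92]

Pooled cuts: [2, 11, 17, 31, 35, 40, 43, 52, 61, 83, 92]

Fragment lengths:
  2→11: 9 bp
  11→17: 6 bp
  17→31: 14 bp
  31→35: 4 bp
  35→40: 5 bp
  40→43: 3 bp
  43→52: 9 bp
  52→61: 9 bp
  61→83: 22 bp
  83→92: 9 bp
  92→2 (wrap): 95-92+2 = 5 bp

[3,4,5,5,6,9,9,9,9,14,22]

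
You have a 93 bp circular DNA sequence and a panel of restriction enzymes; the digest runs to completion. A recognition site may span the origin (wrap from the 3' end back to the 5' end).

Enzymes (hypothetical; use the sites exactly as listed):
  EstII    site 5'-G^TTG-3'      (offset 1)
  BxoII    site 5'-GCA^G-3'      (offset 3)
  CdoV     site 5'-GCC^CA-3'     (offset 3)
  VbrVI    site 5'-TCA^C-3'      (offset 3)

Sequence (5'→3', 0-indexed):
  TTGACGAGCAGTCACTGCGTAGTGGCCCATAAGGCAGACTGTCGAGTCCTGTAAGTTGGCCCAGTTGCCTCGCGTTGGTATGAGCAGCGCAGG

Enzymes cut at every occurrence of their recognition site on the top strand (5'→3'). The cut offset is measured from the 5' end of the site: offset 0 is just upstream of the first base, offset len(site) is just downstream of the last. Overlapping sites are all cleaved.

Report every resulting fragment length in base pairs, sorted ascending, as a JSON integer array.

Per-enzyme occurrences:
  EstII GTTG/1: at [54, 63, 73, 92] ⇒ [0, 55, 64, 74]
  BxoII GCAG/3: at [7, 33, 83, 88] ⇒ [10, 36, 86, 91]
  CdoV GCCCA/3: at [24, 58] ⇒ [27, 61]
  VbrVI TCAC/3: at [11] ⇒ [14]

All cut coordinates (distinct, sorted): [0, 10, 14, 27, 36, 55, 61, 64, 74, 86, 91]

Fragments:
  0→10: 10 bp
  10→14: 4 bp
  14→27: 13 bp
  27→36: 9 bp
  36→55: 19 bp
  55→61: 6 bp
  61→64: 3 bp
  64→74: 10 bp
  74→86: 12 bp
  86→91: 5 bp
  91→0 (wrap): 93-91+0 = 2 bp

[2,3,4,5,6,9,10,10,12,13,19]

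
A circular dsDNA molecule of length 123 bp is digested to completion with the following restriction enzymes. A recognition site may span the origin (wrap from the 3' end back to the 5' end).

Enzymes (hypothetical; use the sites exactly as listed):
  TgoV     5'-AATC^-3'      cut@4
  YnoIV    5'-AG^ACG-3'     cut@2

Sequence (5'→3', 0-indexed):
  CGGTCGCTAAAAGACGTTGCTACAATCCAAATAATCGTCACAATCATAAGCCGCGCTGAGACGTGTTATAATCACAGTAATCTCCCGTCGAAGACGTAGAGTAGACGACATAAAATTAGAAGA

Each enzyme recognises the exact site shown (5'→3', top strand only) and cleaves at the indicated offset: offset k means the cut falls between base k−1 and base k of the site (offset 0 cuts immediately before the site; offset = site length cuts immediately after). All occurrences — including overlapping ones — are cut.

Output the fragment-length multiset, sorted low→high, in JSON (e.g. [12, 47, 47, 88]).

Scan for sites:
  TgoV (AATC, off=4): starts [23, 32, 41, 69, 78] → cuts [27, 36, 45, 73, 82]
  YnoIV (AGACG, off=2): starts [11, 58, 91, 102, 120] → cuts [13, 60, 93, 104, 122]

Pooled cuts: [13, 27, 36, 45, 60, 73, 82, 93, 104, 122]

Fragment lengths:
  13→27: 14 bp
  27→36: 9 bp
  36→45: 9 bp
  45→60: 15 bp
  60→73: 13 bp
  73→82: 9 bp
  82→93: 11 bp
  93→104: 11 bp
  104→122: 18 bp
  122→13 (wrap): 123-122+13 = 14 bp

[9,9,9,11,11,13,14,14,15,18]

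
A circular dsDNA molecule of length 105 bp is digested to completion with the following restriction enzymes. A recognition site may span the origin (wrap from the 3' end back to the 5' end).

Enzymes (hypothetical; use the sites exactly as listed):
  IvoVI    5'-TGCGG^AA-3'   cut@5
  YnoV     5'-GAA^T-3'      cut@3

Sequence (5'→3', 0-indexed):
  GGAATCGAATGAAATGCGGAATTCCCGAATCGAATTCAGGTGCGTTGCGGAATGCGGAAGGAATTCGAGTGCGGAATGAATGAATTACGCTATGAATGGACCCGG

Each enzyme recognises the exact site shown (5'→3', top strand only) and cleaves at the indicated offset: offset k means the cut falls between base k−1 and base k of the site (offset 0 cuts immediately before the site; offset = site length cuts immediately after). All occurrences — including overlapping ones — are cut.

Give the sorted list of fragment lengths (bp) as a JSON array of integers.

[2,2,2,4,4,5,5,5,6,8,10,11,12,13,16]

Scan for sites:
  IvoVI (TGCGGAA, off=5): starts [14, 45, 52, 69] → cuts [19, 50, 57, 74]
  YnoV (GAAT, off=3): starts [1, 6, 18, 26, 31, 49, 60, 73, 77, 81, 93] → cuts [4, 9, 21, 29, 34, 52, 63, 76, 80, 84, 96]

All cut coordinates (distinct, sorted): [4, 9, 19, 21, 29, 34, 50, 52, 57, 63, 74, 76, 80, 84, 96]

Fragments:
  4→9: 5 bp
  9→19: 10 bp
  19→21: 2 bp
  21→29: 8 bp
  29→34: 5 bp
  34→50: 16 bp
  50→52: 2 bp
  52→57: 5 bp
  57→63: 6 bp
  63→74: 11 bp
  74→76: 2 bp
  76→80: 4 bp
  80→84: 4 bp
  84→96: 12 bp
  96→4 (wrap): 105-96+4 = 13 bp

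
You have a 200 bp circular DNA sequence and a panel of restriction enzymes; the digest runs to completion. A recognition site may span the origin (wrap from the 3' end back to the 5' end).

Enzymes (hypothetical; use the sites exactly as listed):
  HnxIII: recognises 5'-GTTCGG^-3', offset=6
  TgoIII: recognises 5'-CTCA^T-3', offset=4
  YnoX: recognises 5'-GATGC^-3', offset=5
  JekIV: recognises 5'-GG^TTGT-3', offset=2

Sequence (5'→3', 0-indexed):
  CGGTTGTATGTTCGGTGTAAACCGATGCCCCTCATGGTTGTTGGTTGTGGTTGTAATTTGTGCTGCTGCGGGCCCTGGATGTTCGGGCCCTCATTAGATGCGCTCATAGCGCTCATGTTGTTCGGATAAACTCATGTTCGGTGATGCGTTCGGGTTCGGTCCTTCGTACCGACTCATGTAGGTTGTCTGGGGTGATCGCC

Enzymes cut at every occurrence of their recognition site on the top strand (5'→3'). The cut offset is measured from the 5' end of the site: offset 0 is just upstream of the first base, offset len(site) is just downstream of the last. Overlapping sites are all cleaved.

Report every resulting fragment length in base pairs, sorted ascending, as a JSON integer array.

[3,5,6,6,6,6,6,6,7,7,7,8,9,9,10,12,13,17,21,36]

Per-enzyme occurrences:
  HnxIII GTTCGG/6: at [9, 80, 119, 135, 147, 153] ⇒ [15, 86, 125, 141, 153, 159]
  TgoIII CTCAT/4: at [30, 89, 102, 111, 130, 172] ⇒ [34, 93, 106, 115, 134, 176]
  YnoX GATGC/5: at [23, 96, 142] ⇒ [28, 101, 147]
  JekIV GGTTGT/2: at [1, 35, 42, 48, 180] ⇒ [3, 37, 44, 50, 182]

Pooled cuts: [3, 15, 28, 34, 37, 44, 50, 86, 93, 101, 106, 115, 125, 134, 141, 147, 153, 159, 176, 182]

Fragments:
  3→15: 12 bp
  15→28: 13 bp
  28→34: 6 bp
  34→37: 3 bp
  37→44: 7 bp
  44→50: 6 bp
  50→86: 36 bp
  86→93: 7 bp
  93→101: 8 bp
  101→106: 5 bp
  106→115: 9 bp
  115→125: 10 bp
  125→134: 9 bp
  134→141: 7 bp
  141→147: 6 bp
  147→153: 6 bp
  153→159: 6 bp
  159→176: 17 bp
  176→182: 6 bp
  182→3 (wrap): 200-182+3 = 21 bp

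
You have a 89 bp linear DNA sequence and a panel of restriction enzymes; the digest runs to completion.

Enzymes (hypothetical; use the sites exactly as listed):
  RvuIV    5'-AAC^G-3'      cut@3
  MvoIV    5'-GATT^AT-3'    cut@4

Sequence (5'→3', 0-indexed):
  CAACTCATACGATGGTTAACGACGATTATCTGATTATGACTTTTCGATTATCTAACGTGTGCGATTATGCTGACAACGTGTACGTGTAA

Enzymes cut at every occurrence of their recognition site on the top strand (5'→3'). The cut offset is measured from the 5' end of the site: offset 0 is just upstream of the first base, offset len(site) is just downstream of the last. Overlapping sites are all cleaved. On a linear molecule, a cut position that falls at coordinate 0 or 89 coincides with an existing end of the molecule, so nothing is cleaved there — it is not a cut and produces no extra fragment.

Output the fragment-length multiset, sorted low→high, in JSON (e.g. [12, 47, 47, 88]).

Scan for sites:
  RvuIV (AACG, off=3): starts [17, 53, 74] → cuts [20, 56, 77]
  MvoIV (GATTAT, off=4): starts [23, 31, 45, 62] → cuts [27, 35, 49, 66]

Pooled cuts: [20, 27, 35, 49, 56, 66, 77]

Fragment lengths:
  [0,20): 20 bp
  [20,27): 7 bp
  [27,35): 8 bp
  [35,49): 14 bp
  [49,56): 7 bp
  [56,66): 10 bp
  [66,77): 11 bp
  [77,89): 12 bp

[7,7,8,10,11,12,14,20]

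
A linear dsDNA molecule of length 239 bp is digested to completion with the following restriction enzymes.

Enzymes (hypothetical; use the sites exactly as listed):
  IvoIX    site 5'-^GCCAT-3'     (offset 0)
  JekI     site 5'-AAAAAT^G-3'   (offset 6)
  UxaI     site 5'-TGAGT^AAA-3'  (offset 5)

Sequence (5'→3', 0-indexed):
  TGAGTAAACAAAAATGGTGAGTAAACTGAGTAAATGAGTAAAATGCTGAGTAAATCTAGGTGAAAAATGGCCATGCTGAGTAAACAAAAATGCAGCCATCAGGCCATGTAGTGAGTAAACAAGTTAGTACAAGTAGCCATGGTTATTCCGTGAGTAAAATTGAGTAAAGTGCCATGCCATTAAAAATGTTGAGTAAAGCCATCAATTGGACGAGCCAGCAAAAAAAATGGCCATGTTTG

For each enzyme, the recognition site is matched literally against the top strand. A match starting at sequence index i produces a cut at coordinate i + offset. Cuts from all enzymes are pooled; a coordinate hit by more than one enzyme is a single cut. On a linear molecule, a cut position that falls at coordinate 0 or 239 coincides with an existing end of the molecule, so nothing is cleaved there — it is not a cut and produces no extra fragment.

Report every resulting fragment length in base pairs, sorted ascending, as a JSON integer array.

Scan for sites:
  IvoIX (GCCAT, off=0): starts [69, 94, 102, 135, 170, 175, 197, 229] → cuts [69, 94, 102, 135, 170, 175, 197, 229]
  JekI (AAAAATG, off=6): starts [9, 62, 85, 181, 222] → cuts [15, 68, 91, 187, 228]
  UxaI (TGAGTAAA, off=5): starts [0, 17, 26, 34, 46, 76, 111, 150, 160, 189] → cuts [5, 22, 31, 39, 51, 81, 116, 155, 165, 194]

All cut coordinates (distinct, sorted): [5, 15, 22, 31, 39, 51, 68, 69, 81, 91, 94, 102, 116, 135, 155, 165, 170, 175, 187, 194, 197, 228, 229]

Fragment lengths:
  [0,5): 5 bp
  [5,15): 10 bp
  [15,22): 7 bp
  [22,31): 9 bp
  [31,39): 8 bp
  [39,51): 12 bp
  [51,68): 17 bp
  [68,69): 1 bp
  [69,81): 12 bp
  [81,91): 10 bp
  [91,94): 3 bp
  [94,102): 8 bp
  [102,116): 14 bp
  [116,135): 19 bp
  [135,155): 20 bp
  [155,165): 10 bp
  [165,170): 5 bp
  [170,175): 5 bp
  [175,187): 12 bp
  [187,194): 7 bp
  [194,197): 3 bp
  [197,228): 31 bp
  [228,229): 1 bp
  [229,239): 10 bp

[1,1,3,3,5,5,5,7,7,8,8,9,10,10,10,10,12,12,12,14,17,19,20,31]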